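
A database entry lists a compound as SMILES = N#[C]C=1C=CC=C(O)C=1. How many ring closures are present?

In SMILES, each pair of matching ring-closure digits denotes one ring-closing bond; the number of such bonds equals the number of independent rings.
Ring-closure bonds here: 1.

1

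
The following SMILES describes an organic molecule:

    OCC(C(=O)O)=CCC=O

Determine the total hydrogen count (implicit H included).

8

Walk through each heavy atom and fill implicit hydrogens from standard valence (C 4, N 3, O 2, S 2, halogen 1):
  atom 1: O, bond orders sum to 1 (valence 2) → 1 H
  atom 2: C, bond orders sum to 2 (valence 4) → 2 H
  atom 3: C, bond orders sum to 4 (valence 4) → 0 H
  atom 4: C, bond orders sum to 4 (valence 4) → 0 H
  atom 5: O, bond orders sum to 2 (valence 2) → 0 H
  atom 6: O, bond orders sum to 1 (valence 2) → 1 H
  atom 7: C, bond orders sum to 3 (valence 4) → 1 H
  atom 8: C, bond orders sum to 2 (valence 4) → 2 H
  atom 9: C, bond orders sum to 3 (valence 4) → 1 H
  atom 10: O, bond orders sum to 2 (valence 2) → 0 H
Total hydrogens: 8.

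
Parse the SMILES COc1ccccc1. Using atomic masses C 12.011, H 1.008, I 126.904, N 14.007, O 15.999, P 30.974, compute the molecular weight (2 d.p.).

First, the molecular formula is C7H8O (counting implicit H from valence).
  C: 7 × 12.011 = 84.077
  H: 8 × 1.008 = 8.064
  O: 1 × 15.999 = 15.999
Sum: 7×12.011 + 8×1.008 + 1×15.999 = 108.140 → 108.14 g/mol.

108.14 g/mol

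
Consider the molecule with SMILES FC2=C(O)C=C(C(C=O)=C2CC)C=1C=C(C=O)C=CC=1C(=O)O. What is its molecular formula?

Walk through each heavy atom and fill implicit hydrogens from standard valence (C 4, N 3, O 2, S 2, halogen 1):
  atom 1: F (halogen, monovalent) → 0 H
  atom 2: C, bond orders sum to 4 (valence 4) → 0 H
  atom 3: C, bond orders sum to 4 (valence 4) → 0 H
  atom 4: O, bond orders sum to 1 (valence 2) → 1 H
  atom 5: C, bond orders sum to 3 (valence 4) → 1 H
  atom 6: C, bond orders sum to 4 (valence 4) → 0 H
  atom 7: C, bond orders sum to 4 (valence 4) → 0 H
  atom 8: C, bond orders sum to 3 (valence 4) → 1 H
  atom 9: O, bond orders sum to 2 (valence 2) → 0 H
  atom 10: C, bond orders sum to 4 (valence 4) → 0 H
  atom 11: C, bond orders sum to 2 (valence 4) → 2 H
  atom 12: C, bond orders sum to 1 (valence 4) → 3 H
  atom 13: C, bond orders sum to 4 (valence 4) → 0 H
  atom 14: C, bond orders sum to 3 (valence 4) → 1 H
  atom 15: C, bond orders sum to 4 (valence 4) → 0 H
  atom 16: C, bond orders sum to 3 (valence 4) → 1 H
  atom 17: O, bond orders sum to 2 (valence 2) → 0 H
  atom 18: C, bond orders sum to 3 (valence 4) → 1 H
  atom 19: C, bond orders sum to 3 (valence 4) → 1 H
  atom 20: C, bond orders sum to 4 (valence 4) → 0 H
  atom 21: C, bond orders sum to 4 (valence 4) → 0 H
  atom 22: O, bond orders sum to 2 (valence 2) → 0 H
  atom 23: O, bond orders sum to 1 (valence 2) → 1 H
Totals → C:17, H:13, F:1, O:5.

C17H13FO5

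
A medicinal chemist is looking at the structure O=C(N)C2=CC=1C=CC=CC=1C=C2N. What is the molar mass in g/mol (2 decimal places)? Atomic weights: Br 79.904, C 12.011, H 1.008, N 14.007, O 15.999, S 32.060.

First, the molecular formula is C11H10N2O (counting implicit H from valence).
  C: 11 × 12.011 = 132.121
  H: 10 × 1.008 = 10.080
  N: 2 × 14.007 = 28.014
  O: 1 × 15.999 = 15.999
Sum: 11×12.011 + 10×1.008 + 2×14.007 + 1×15.999 = 186.214 → 186.21 g/mol.

186.21 g/mol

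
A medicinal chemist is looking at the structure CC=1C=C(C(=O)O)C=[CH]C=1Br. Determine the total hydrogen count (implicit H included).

7

Walk through each heavy atom and fill implicit hydrogens from standard valence (C 4, N 3, O 2, S 2, halogen 1):
  atom 1: C, bond orders sum to 1 (valence 4) → 3 H
  atom 2: C, bond orders sum to 4 (valence 4) → 0 H
  atom 3: C, bond orders sum to 3 (valence 4) → 1 H
  atom 4: C, bond orders sum to 4 (valence 4) → 0 H
  atom 5: C, bond orders sum to 4 (valence 4) → 0 H
  atom 6: O, bond orders sum to 2 (valence 2) → 0 H
  atom 7: O, bond orders sum to 1 (valence 2) → 1 H
  atom 8: C, bond orders sum to 3 (valence 4) → 1 H
  atom 9: C with explicit H count 1
  atom 10: C, bond orders sum to 4 (valence 4) → 0 H
  atom 11: Br (halogen, monovalent) → 0 H
Total hydrogens: 7.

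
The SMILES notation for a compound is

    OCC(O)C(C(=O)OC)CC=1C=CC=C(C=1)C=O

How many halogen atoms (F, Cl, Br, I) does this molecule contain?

0

Scan the SMILES for the halogen motif — none present.
Groups that are present: 1 aldehyde, 1 ester, 2 hydroxyl.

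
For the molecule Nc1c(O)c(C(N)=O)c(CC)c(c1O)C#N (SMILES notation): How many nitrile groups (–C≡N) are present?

The nitrile motif appears at heavy-atom position 15 in the SMILES.
Other groups present: 1 amide, 2 hydroxyl, 1 primary amine.
Nitrile count: 1.

1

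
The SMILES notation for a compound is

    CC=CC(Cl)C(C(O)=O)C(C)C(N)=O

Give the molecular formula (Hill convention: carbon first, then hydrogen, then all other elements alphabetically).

Walk through each heavy atom and fill implicit hydrogens from standard valence (C 4, N 3, O 2, S 2, halogen 1):
  atom 1: C, bond orders sum to 1 (valence 4) → 3 H
  atom 2: C, bond orders sum to 3 (valence 4) → 1 H
  atom 3: C, bond orders sum to 3 (valence 4) → 1 H
  atom 4: C, bond orders sum to 3 (valence 4) → 1 H
  atom 5: Cl (halogen, monovalent) → 0 H
  atom 6: C, bond orders sum to 3 (valence 4) → 1 H
  atom 7: C, bond orders sum to 4 (valence 4) → 0 H
  atom 8: O, bond orders sum to 1 (valence 2) → 1 H
  atom 9: O, bond orders sum to 2 (valence 2) → 0 H
  atom 10: C, bond orders sum to 3 (valence 4) → 1 H
  atom 11: C, bond orders sum to 1 (valence 4) → 3 H
  atom 12: C, bond orders sum to 4 (valence 4) → 0 H
  atom 13: N, bond orders sum to 1 (valence 3) → 2 H
  atom 14: O, bond orders sum to 2 (valence 2) → 0 H
Totals → C:9, H:14, Cl:1, N:1, O:3.
In Hill order: C9H14ClNO3.

C9H14ClNO3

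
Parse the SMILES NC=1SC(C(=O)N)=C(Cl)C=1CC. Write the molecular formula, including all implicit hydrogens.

Walk through each heavy atom and fill implicit hydrogens from standard valence (C 4, N 3, O 2, S 2, halogen 1):
  atom 1: N, bond orders sum to 1 (valence 3) → 2 H
  atom 2: C, bond orders sum to 4 (valence 4) → 0 H
  atom 3: S, bond orders sum to 2 (valence 2) → 0 H
  atom 4: C, bond orders sum to 4 (valence 4) → 0 H
  atom 5: C, bond orders sum to 4 (valence 4) → 0 H
  atom 6: O, bond orders sum to 2 (valence 2) → 0 H
  atom 7: N, bond orders sum to 1 (valence 3) → 2 H
  atom 8: C, bond orders sum to 4 (valence 4) → 0 H
  atom 9: Cl (halogen, monovalent) → 0 H
  atom 10: C, bond orders sum to 4 (valence 4) → 0 H
  atom 11: C, bond orders sum to 2 (valence 4) → 2 H
  atom 12: C, bond orders sum to 1 (valence 4) → 3 H
Totals → C:7, H:9, Cl:1, N:2, O:1, S:1.
In Hill order: C7H9ClN2OS.

C7H9ClN2OS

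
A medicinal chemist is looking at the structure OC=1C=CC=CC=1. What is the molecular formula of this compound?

Walk through each heavy atom and fill implicit hydrogens from standard valence (C 4, N 3, O 2, S 2, halogen 1):
  atom 1: O, bond orders sum to 1 (valence 2) → 1 H
  atom 2: C, bond orders sum to 4 (valence 4) → 0 H
  atom 3: C, bond orders sum to 3 (valence 4) → 1 H
  atom 4: C, bond orders sum to 3 (valence 4) → 1 H
  atom 5: C, bond orders sum to 3 (valence 4) → 1 H
  atom 6: C, bond orders sum to 3 (valence 4) → 1 H
  atom 7: C, bond orders sum to 3 (valence 4) → 1 H
Totals → C:6, H:6, O:1.
In Hill order: C6H6O.

C6H6O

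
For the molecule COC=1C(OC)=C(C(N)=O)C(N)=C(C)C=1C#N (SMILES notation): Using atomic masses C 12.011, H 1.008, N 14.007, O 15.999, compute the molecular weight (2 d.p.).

First, the molecular formula is C11H13N3O3 (counting implicit H from valence).
  C: 11 × 12.011 = 132.121
  H: 13 × 1.008 = 13.104
  N: 3 × 14.007 = 42.021
  O: 3 × 15.999 = 47.997
Sum: 11×12.011 + 13×1.008 + 3×14.007 + 3×15.999 = 235.243 → 235.24 g/mol.

235.24 g/mol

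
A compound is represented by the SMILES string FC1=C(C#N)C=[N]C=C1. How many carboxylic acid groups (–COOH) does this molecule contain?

Scan the SMILES for the carboxylic acid motif — none present.
Groups that are present: 1 nitrile.

0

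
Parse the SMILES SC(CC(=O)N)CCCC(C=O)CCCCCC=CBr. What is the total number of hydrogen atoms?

Walk through each heavy atom and fill implicit hydrogens from standard valence (C 4, N 3, O 2, S 2, halogen 1):
  atom 1: S, bond orders sum to 1 (valence 2) → 1 H
  atom 2: C, bond orders sum to 3 (valence 4) → 1 H
  atom 3: C, bond orders sum to 2 (valence 4) → 2 H
  atom 4: C, bond orders sum to 4 (valence 4) → 0 H
  atom 5: O, bond orders sum to 2 (valence 2) → 0 H
  atom 6: N, bond orders sum to 1 (valence 3) → 2 H
  atom 7: C, bond orders sum to 2 (valence 4) → 2 H
  atom 8: C, bond orders sum to 2 (valence 4) → 2 H
  atom 9: C, bond orders sum to 2 (valence 4) → 2 H
  atom 10: C, bond orders sum to 3 (valence 4) → 1 H
  atom 11: C, bond orders sum to 3 (valence 4) → 1 H
  atom 12: O, bond orders sum to 2 (valence 2) → 0 H
  atom 13: C, bond orders sum to 2 (valence 4) → 2 H
  atom 14: C, bond orders sum to 2 (valence 4) → 2 H
  atom 15: C, bond orders sum to 2 (valence 4) → 2 H
  atom 16: C, bond orders sum to 2 (valence 4) → 2 H
  atom 17: C, bond orders sum to 2 (valence 4) → 2 H
  atom 18: C, bond orders sum to 3 (valence 4) → 1 H
  atom 19: C, bond orders sum to 3 (valence 4) → 1 H
  atom 20: Br (halogen, monovalent) → 0 H
Total hydrogens: 26.

26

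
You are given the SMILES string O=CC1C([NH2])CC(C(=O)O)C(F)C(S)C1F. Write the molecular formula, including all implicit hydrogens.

C9H13F2NO3S

Walk through each heavy atom and fill implicit hydrogens from standard valence (C 4, N 3, O 2, S 2, halogen 1):
  atom 1: O, bond orders sum to 2 (valence 2) → 0 H
  atom 2: C, bond orders sum to 3 (valence 4) → 1 H
  atom 3: C, bond orders sum to 3 (valence 4) → 1 H
  atom 4: C, bond orders sum to 3 (valence 4) → 1 H
  atom 5: N with explicit H count 2
  atom 6: C, bond orders sum to 2 (valence 4) → 2 H
  atom 7: C, bond orders sum to 3 (valence 4) → 1 H
  atom 8: C, bond orders sum to 4 (valence 4) → 0 H
  atom 9: O, bond orders sum to 2 (valence 2) → 0 H
  atom 10: O, bond orders sum to 1 (valence 2) → 1 H
  atom 11: C, bond orders sum to 3 (valence 4) → 1 H
  atom 12: F (halogen, monovalent) → 0 H
  atom 13: C, bond orders sum to 3 (valence 4) → 1 H
  atom 14: S, bond orders sum to 1 (valence 2) → 1 H
  atom 15: C, bond orders sum to 3 (valence 4) → 1 H
  atom 16: F (halogen, monovalent) → 0 H
Totals → C:9, H:13, F:2, N:1, O:3, S:1.
In Hill order: C9H13F2NO3S.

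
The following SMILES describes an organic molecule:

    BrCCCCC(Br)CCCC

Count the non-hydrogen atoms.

11

Every atom symbol written in the SMILES (organic subset) is one heavy atom; implicit H are not written.
Heavy atoms by element → Br:2, C:9.
Total: 11.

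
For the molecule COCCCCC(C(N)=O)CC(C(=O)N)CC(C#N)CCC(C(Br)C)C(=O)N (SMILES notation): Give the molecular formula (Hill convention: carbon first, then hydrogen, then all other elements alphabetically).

Walk through each heavy atom and fill implicit hydrogens from standard valence (C 4, N 3, O 2, S 2, halogen 1):
  atom 1: C, bond orders sum to 1 (valence 4) → 3 H
  atom 2: O, bond orders sum to 2 (valence 2) → 0 H
  atom 3: C, bond orders sum to 2 (valence 4) → 2 H
  atom 4: C, bond orders sum to 2 (valence 4) → 2 H
  atom 5: C, bond orders sum to 2 (valence 4) → 2 H
  atom 6: C, bond orders sum to 2 (valence 4) → 2 H
  atom 7: C, bond orders sum to 3 (valence 4) → 1 H
  atom 8: C, bond orders sum to 4 (valence 4) → 0 H
  atom 9: N, bond orders sum to 1 (valence 3) → 2 H
  atom 10: O, bond orders sum to 2 (valence 2) → 0 H
  atom 11: C, bond orders sum to 2 (valence 4) → 2 H
  atom 12: C, bond orders sum to 3 (valence 4) → 1 H
  atom 13: C, bond orders sum to 4 (valence 4) → 0 H
  atom 14: O, bond orders sum to 2 (valence 2) → 0 H
  atom 15: N, bond orders sum to 1 (valence 3) → 2 H
  atom 16: C, bond orders sum to 2 (valence 4) → 2 H
  atom 17: C, bond orders sum to 3 (valence 4) → 1 H
  atom 18: C, bond orders sum to 4 (valence 4) → 0 H
  atom 19: N, bond orders sum to 3 (valence 3) → 0 H
  atom 20: C, bond orders sum to 2 (valence 4) → 2 H
  atom 21: C, bond orders sum to 2 (valence 4) → 2 H
  atom 22: C, bond orders sum to 3 (valence 4) → 1 H
  atom 23: C, bond orders sum to 3 (valence 4) → 1 H
  atom 24: Br (halogen, monovalent) → 0 H
  atom 25: C, bond orders sum to 1 (valence 4) → 3 H
  atom 26: C, bond orders sum to 4 (valence 4) → 0 H
  atom 27: O, bond orders sum to 2 (valence 2) → 0 H
  atom 28: N, bond orders sum to 1 (valence 3) → 2 H
Totals → C:19, H:33, Br:1, N:4, O:4.
In Hill order: C19H33BrN4O4.

C19H33BrN4O4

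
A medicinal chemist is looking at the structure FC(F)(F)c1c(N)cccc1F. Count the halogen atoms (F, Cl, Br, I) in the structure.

Halogen atoms appear at heavy-atom positions 1, 3, 4, 12 (4×F).
Other groups present: 1 primary amine.
Halogen count: 4.

4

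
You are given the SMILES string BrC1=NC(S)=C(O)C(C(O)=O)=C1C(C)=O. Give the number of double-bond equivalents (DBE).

Molecular formula: C8H6BrNO4S.
DoU = (2C + 2 + N − H − X) / 2, where X is the halogen count and O/S are ignored.
    = (2·8 + 2 + 1 − 6 − 1) / 2 = 12 / 2 = 6.

6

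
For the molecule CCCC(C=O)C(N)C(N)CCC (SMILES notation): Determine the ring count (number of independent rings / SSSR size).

0

In SMILES, each pair of matching ring-closure digits denotes one ring-closing bond; the number of such bonds equals the number of independent rings.
Ring-closure bonds here: 0.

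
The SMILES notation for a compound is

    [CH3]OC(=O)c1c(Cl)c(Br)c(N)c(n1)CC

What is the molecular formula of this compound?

C9H10BrClN2O2

Walk through each heavy atom and fill implicit hydrogens from standard valence (C 4, N 3, O 2, S 2, halogen 1); for lowercase aromatic atoms, an aromatic c carries 1 H when it has two neighbours and 0 H with three, and aromatic n carries 0 H:
  atom 1: C with explicit H count 3
  atom 2: O, bond orders sum to 2 (valence 2) → 0 H
  atom 3: C, bond orders sum to 4 (valence 4) → 0 H
  atom 4: O, bond orders sum to 2 (valence 2) → 0 H
  atom 5: aromatic c, 3 neighbours → 0 H
  atom 6: aromatic c, 3 neighbours → 0 H
  atom 7: Cl (halogen, monovalent) → 0 H
  atom 8: aromatic c, 3 neighbours → 0 H
  atom 9: Br (halogen, monovalent) → 0 H
  atom 10: aromatic c, 3 neighbours → 0 H
  atom 11: N, bond orders sum to 1 (valence 3) → 2 H
  atom 12: aromatic c, 3 neighbours → 0 H
  atom 13: aromatic n, 2 neighbours → 0 H
  atom 14: C, bond orders sum to 2 (valence 4) → 2 H
  atom 15: C, bond orders sum to 1 (valence 4) → 3 H
Totals → C:9, H:10, Br:1, Cl:1, N:2, O:2.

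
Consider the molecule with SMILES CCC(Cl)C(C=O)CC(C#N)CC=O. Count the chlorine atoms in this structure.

Scan the SMILES for Cl atoms (remember two-letter symbols like Cl and Br are single atoms).
Chlorine count: 1.

1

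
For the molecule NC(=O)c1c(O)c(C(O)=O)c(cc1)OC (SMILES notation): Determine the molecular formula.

Walk through each heavy atom and fill implicit hydrogens from standard valence (C 4, N 3, O 2, S 2, halogen 1); for lowercase aromatic atoms, an aromatic c carries 1 H when it has two neighbours and 0 H with three, and aromatic n carries 0 H:
  atom 1: N, bond orders sum to 1 (valence 3) → 2 H
  atom 2: C, bond orders sum to 4 (valence 4) → 0 H
  atom 3: O, bond orders sum to 2 (valence 2) → 0 H
  atom 4: aromatic c, 3 neighbours → 0 H
  atom 5: aromatic c, 3 neighbours → 0 H
  atom 6: O, bond orders sum to 1 (valence 2) → 1 H
  atom 7: aromatic c, 3 neighbours → 0 H
  atom 8: C, bond orders sum to 4 (valence 4) → 0 H
  atom 9: O, bond orders sum to 1 (valence 2) → 1 H
  atom 10: O, bond orders sum to 2 (valence 2) → 0 H
  atom 11: aromatic c, 3 neighbours → 0 H
  atom 12: aromatic c, 2 neighbours → 1 H
  atom 13: aromatic c, 2 neighbours → 1 H
  atom 14: O, bond orders sum to 2 (valence 2) → 0 H
  atom 15: C, bond orders sum to 1 (valence 4) → 3 H
Totals → C:9, H:9, N:1, O:5.

C9H9NO5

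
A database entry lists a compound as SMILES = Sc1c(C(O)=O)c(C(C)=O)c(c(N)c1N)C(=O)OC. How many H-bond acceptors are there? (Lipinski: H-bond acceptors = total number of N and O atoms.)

7

N atoms: 2; O atoms: 5.
Lipinski HBA = 2 + 5 = 7.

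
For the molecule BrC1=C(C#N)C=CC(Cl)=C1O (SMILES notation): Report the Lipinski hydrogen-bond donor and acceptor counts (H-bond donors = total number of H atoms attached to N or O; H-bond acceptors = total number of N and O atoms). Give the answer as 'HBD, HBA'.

Donors: find every N or O and count the H atoms it carries.
  atom 5 (N): bond orders sum to 3 → 0 H
  atom 11 (O): bond orders sum to 1 → 1 H
Lipinski HBD = 1.
Acceptors: N atoms = 1, O atoms = 1 → HBA = 2.

1, 2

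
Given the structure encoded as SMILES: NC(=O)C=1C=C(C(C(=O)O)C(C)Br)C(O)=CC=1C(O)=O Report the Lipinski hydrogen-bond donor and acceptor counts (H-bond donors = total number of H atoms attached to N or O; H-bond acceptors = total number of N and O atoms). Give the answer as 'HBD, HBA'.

5, 7

Donors: find every N or O and count the H atoms it carries.
  atom 1 (N): bond orders sum to 1 → 2 H
  atom 3 (O): bond orders sum to 2 → 0 H
  atom 9 (O): bond orders sum to 2 → 0 H
  atom 10 (O): bond orders sum to 1 → 1 H
  atom 15 (O): bond orders sum to 1 → 1 H
  atom 19 (O): bond orders sum to 1 → 1 H
  atom 20 (O): bond orders sum to 2 → 0 H
Lipinski HBD = 5.
Acceptors: N atoms = 1, O atoms = 6 → HBA = 7.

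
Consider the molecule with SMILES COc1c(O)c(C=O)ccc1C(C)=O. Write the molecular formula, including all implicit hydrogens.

Walk through each heavy atom and fill implicit hydrogens from standard valence (C 4, N 3, O 2, S 2, halogen 1); for lowercase aromatic atoms, an aromatic c carries 1 H when it has two neighbours and 0 H with three, and aromatic n carries 0 H:
  atom 1: C, bond orders sum to 1 (valence 4) → 3 H
  atom 2: O, bond orders sum to 2 (valence 2) → 0 H
  atom 3: aromatic c, 3 neighbours → 0 H
  atom 4: aromatic c, 3 neighbours → 0 H
  atom 5: O, bond orders sum to 1 (valence 2) → 1 H
  atom 6: aromatic c, 3 neighbours → 0 H
  atom 7: C, bond orders sum to 3 (valence 4) → 1 H
  atom 8: O, bond orders sum to 2 (valence 2) → 0 H
  atom 9: aromatic c, 2 neighbours → 1 H
  atom 10: aromatic c, 2 neighbours → 1 H
  atom 11: aromatic c, 3 neighbours → 0 H
  atom 12: C, bond orders sum to 4 (valence 4) → 0 H
  atom 13: C, bond orders sum to 1 (valence 4) → 3 H
  atom 14: O, bond orders sum to 2 (valence 2) → 0 H
Totals → C:10, H:10, O:4.
In Hill order: C10H10O4.

C10H10O4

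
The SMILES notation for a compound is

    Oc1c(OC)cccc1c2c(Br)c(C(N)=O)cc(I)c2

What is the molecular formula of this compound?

C14H11BrINO3

Walk through each heavy atom and fill implicit hydrogens from standard valence (C 4, N 3, O 2, S 2, halogen 1); for lowercase aromatic atoms, an aromatic c carries 1 H when it has two neighbours and 0 H with three, and aromatic n carries 0 H:
  atom 1: O, bond orders sum to 1 (valence 2) → 1 H
  atom 2: aromatic c, 3 neighbours → 0 H
  atom 3: aromatic c, 3 neighbours → 0 H
  atom 4: O, bond orders sum to 2 (valence 2) → 0 H
  atom 5: C, bond orders sum to 1 (valence 4) → 3 H
  atom 6: aromatic c, 2 neighbours → 1 H
  atom 7: aromatic c, 2 neighbours → 1 H
  atom 8: aromatic c, 2 neighbours → 1 H
  atom 9: aromatic c, 3 neighbours → 0 H
  atom 10: aromatic c, 3 neighbours → 0 H
  atom 11: aromatic c, 3 neighbours → 0 H
  atom 12: Br (halogen, monovalent) → 0 H
  atom 13: aromatic c, 3 neighbours → 0 H
  atom 14: C, bond orders sum to 4 (valence 4) → 0 H
  atom 15: N, bond orders sum to 1 (valence 3) → 2 H
  atom 16: O, bond orders sum to 2 (valence 2) → 0 H
  atom 17: aromatic c, 2 neighbours → 1 H
  atom 18: aromatic c, 3 neighbours → 0 H
  atom 19: I (halogen, monovalent) → 0 H
  atom 20: aromatic c, 2 neighbours → 1 H
Totals → C:14, H:11, Br:1, I:1, N:1, O:3.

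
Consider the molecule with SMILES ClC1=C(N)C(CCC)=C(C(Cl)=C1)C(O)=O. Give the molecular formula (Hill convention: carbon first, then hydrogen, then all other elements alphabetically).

Walk through each heavy atom and fill implicit hydrogens from standard valence (C 4, N 3, O 2, S 2, halogen 1):
  atom 1: Cl (halogen, monovalent) → 0 H
  atom 2: C, bond orders sum to 4 (valence 4) → 0 H
  atom 3: C, bond orders sum to 4 (valence 4) → 0 H
  atom 4: N, bond orders sum to 1 (valence 3) → 2 H
  atom 5: C, bond orders sum to 4 (valence 4) → 0 H
  atom 6: C, bond orders sum to 2 (valence 4) → 2 H
  atom 7: C, bond orders sum to 2 (valence 4) → 2 H
  atom 8: C, bond orders sum to 1 (valence 4) → 3 H
  atom 9: C, bond orders sum to 4 (valence 4) → 0 H
  atom 10: C, bond orders sum to 4 (valence 4) → 0 H
  atom 11: Cl (halogen, monovalent) → 0 H
  atom 12: C, bond orders sum to 3 (valence 4) → 1 H
  atom 13: C, bond orders sum to 4 (valence 4) → 0 H
  atom 14: O, bond orders sum to 1 (valence 2) → 1 H
  atom 15: O, bond orders sum to 2 (valence 2) → 0 H
Totals → C:10, H:11, Cl:2, N:1, O:2.
In Hill order: C10H11Cl2NO2.

C10H11Cl2NO2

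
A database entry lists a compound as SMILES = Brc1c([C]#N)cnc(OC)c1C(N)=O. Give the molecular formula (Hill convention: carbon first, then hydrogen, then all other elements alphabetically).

C8H6BrN3O2

Walk through each heavy atom and fill implicit hydrogens from standard valence (C 4, N 3, O 2, S 2, halogen 1); for lowercase aromatic atoms, an aromatic c carries 1 H when it has two neighbours and 0 H with three, and aromatic n carries 0 H:
  atom 1: Br (halogen, monovalent) → 0 H
  atom 2: aromatic c, 3 neighbours → 0 H
  atom 3: aromatic c, 3 neighbours → 0 H
  atom 4: C with explicit H count 0
  atom 5: N, bond orders sum to 3 (valence 3) → 0 H
  atom 6: aromatic c, 2 neighbours → 1 H
  atom 7: aromatic n, 2 neighbours → 0 H
  atom 8: aromatic c, 3 neighbours → 0 H
  atom 9: O, bond orders sum to 2 (valence 2) → 0 H
  atom 10: C, bond orders sum to 1 (valence 4) → 3 H
  atom 11: aromatic c, 3 neighbours → 0 H
  atom 12: C, bond orders sum to 4 (valence 4) → 0 H
  atom 13: N, bond orders sum to 1 (valence 3) → 2 H
  atom 14: O, bond orders sum to 2 (valence 2) → 0 H
Totals → C:8, H:6, Br:1, N:3, O:2.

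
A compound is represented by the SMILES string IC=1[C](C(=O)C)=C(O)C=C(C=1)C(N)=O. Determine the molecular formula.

C9H8INO3

Walk through each heavy atom and fill implicit hydrogens from standard valence (C 4, N 3, O 2, S 2, halogen 1):
  atom 1: I (halogen, monovalent) → 0 H
  atom 2: C, bond orders sum to 4 (valence 4) → 0 H
  atom 3: C with explicit H count 0
  atom 4: C, bond orders sum to 4 (valence 4) → 0 H
  atom 5: O, bond orders sum to 2 (valence 2) → 0 H
  atom 6: C, bond orders sum to 1 (valence 4) → 3 H
  atom 7: C, bond orders sum to 4 (valence 4) → 0 H
  atom 8: O, bond orders sum to 1 (valence 2) → 1 H
  atom 9: C, bond orders sum to 3 (valence 4) → 1 H
  atom 10: C, bond orders sum to 4 (valence 4) → 0 H
  atom 11: C, bond orders sum to 3 (valence 4) → 1 H
  atom 12: C, bond orders sum to 4 (valence 4) → 0 H
  atom 13: N, bond orders sum to 1 (valence 3) → 2 H
  atom 14: O, bond orders sum to 2 (valence 2) → 0 H
Totals → C:9, H:8, I:1, N:1, O:3.
In Hill order: C9H8INO3.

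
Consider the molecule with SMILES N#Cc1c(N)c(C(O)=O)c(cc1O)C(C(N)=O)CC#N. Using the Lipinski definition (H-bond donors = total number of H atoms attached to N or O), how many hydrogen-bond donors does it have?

Donors: find every N or O and count the H atoms it carries.
  atom 1 (N): bond orders sum to 3 → 0 H
  atom 5 (N): bond orders sum to 1 → 2 H
  atom 8 (O): bond orders sum to 1 → 1 H
  atom 9 (O): bond orders sum to 2 → 0 H
  atom 13 (O): bond orders sum to 1 → 1 H
  atom 16 (N): bond orders sum to 1 → 2 H
  atom 17 (O): bond orders sum to 2 → 0 H
  atom 20 (N): bond orders sum to 3 → 0 H
Lipinski HBD = 6.

6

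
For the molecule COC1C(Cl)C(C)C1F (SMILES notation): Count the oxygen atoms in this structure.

Scan the SMILES for O atoms (remember two-letter symbols like Cl and Br are single atoms).
Oxygen count: 1.

1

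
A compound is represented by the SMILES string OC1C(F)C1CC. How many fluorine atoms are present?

Scan the SMILES for F atoms (remember two-letter symbols like Cl and Br are single atoms).
Fluorine count: 1.

1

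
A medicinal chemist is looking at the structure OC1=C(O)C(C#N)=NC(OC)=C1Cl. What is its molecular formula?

C7H5ClN2O3

Walk through each heavy atom and fill implicit hydrogens from standard valence (C 4, N 3, O 2, S 2, halogen 1):
  atom 1: O, bond orders sum to 1 (valence 2) → 1 H
  atom 2: C, bond orders sum to 4 (valence 4) → 0 H
  atom 3: C, bond orders sum to 4 (valence 4) → 0 H
  atom 4: O, bond orders sum to 1 (valence 2) → 1 H
  atom 5: C, bond orders sum to 4 (valence 4) → 0 H
  atom 6: C, bond orders sum to 4 (valence 4) → 0 H
  atom 7: N, bond orders sum to 3 (valence 3) → 0 H
  atom 8: N, bond orders sum to 3 (valence 3) → 0 H
  atom 9: C, bond orders sum to 4 (valence 4) → 0 H
  atom 10: O, bond orders sum to 2 (valence 2) → 0 H
  atom 11: C, bond orders sum to 1 (valence 4) → 3 H
  atom 12: C, bond orders sum to 4 (valence 4) → 0 H
  atom 13: Cl (halogen, monovalent) → 0 H
Totals → C:7, H:5, Cl:1, N:2, O:3.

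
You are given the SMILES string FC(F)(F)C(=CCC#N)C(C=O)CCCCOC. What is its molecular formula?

Walk through each heavy atom and fill implicit hydrogens from standard valence (C 4, N 3, O 2, S 2, halogen 1):
  atom 1: F (halogen, monovalent) → 0 H
  atom 2: C, bond orders sum to 4 (valence 4) → 0 H
  atom 3: F (halogen, monovalent) → 0 H
  atom 4: F (halogen, monovalent) → 0 H
  atom 5: C, bond orders sum to 4 (valence 4) → 0 H
  atom 6: C, bond orders sum to 3 (valence 4) → 1 H
  atom 7: C, bond orders sum to 2 (valence 4) → 2 H
  atom 8: C, bond orders sum to 4 (valence 4) → 0 H
  atom 9: N, bond orders sum to 3 (valence 3) → 0 H
  atom 10: C, bond orders sum to 3 (valence 4) → 1 H
  atom 11: C, bond orders sum to 3 (valence 4) → 1 H
  atom 12: O, bond orders sum to 2 (valence 2) → 0 H
  atom 13: C, bond orders sum to 2 (valence 4) → 2 H
  atom 14: C, bond orders sum to 2 (valence 4) → 2 H
  atom 15: C, bond orders sum to 2 (valence 4) → 2 H
  atom 16: C, bond orders sum to 2 (valence 4) → 2 H
  atom 17: O, bond orders sum to 2 (valence 2) → 0 H
  atom 18: C, bond orders sum to 1 (valence 4) → 3 H
Totals → C:12, H:16, F:3, N:1, O:2.
In Hill order: C12H16F3NO2.

C12H16F3NO2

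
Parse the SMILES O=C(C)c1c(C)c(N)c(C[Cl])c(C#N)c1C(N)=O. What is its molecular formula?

C12H12ClN3O2

Walk through each heavy atom and fill implicit hydrogens from standard valence (C 4, N 3, O 2, S 2, halogen 1); for lowercase aromatic atoms, an aromatic c carries 1 H when it has two neighbours and 0 H with three, and aromatic n carries 0 H:
  atom 1: O, bond orders sum to 2 (valence 2) → 0 H
  atom 2: C, bond orders sum to 4 (valence 4) → 0 H
  atom 3: C, bond orders sum to 1 (valence 4) → 3 H
  atom 4: aromatic c, 3 neighbours → 0 H
  atom 5: aromatic c, 3 neighbours → 0 H
  atom 6: C, bond orders sum to 1 (valence 4) → 3 H
  atom 7: aromatic c, 3 neighbours → 0 H
  atom 8: N, bond orders sum to 1 (valence 3) → 2 H
  atom 9: aromatic c, 3 neighbours → 0 H
  atom 10: C, bond orders sum to 2 (valence 4) → 2 H
  atom 11: Cl with explicit H count 0
  atom 12: aromatic c, 3 neighbours → 0 H
  atom 13: C, bond orders sum to 4 (valence 4) → 0 H
  atom 14: N, bond orders sum to 3 (valence 3) → 0 H
  atom 15: aromatic c, 3 neighbours → 0 H
  atom 16: C, bond orders sum to 4 (valence 4) → 0 H
  atom 17: N, bond orders sum to 1 (valence 3) → 2 H
  atom 18: O, bond orders sum to 2 (valence 2) → 0 H
Totals → C:12, H:12, Cl:1, N:3, O:2.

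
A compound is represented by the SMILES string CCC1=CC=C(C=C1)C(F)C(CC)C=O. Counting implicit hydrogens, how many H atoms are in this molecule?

Walk through each heavy atom and fill implicit hydrogens from standard valence (C 4, N 3, O 2, S 2, halogen 1):
  atom 1: C, bond orders sum to 1 (valence 4) → 3 H
  atom 2: C, bond orders sum to 2 (valence 4) → 2 H
  atom 3: C, bond orders sum to 4 (valence 4) → 0 H
  atom 4: C, bond orders sum to 3 (valence 4) → 1 H
  atom 5: C, bond orders sum to 3 (valence 4) → 1 H
  atom 6: C, bond orders sum to 4 (valence 4) → 0 H
  atom 7: C, bond orders sum to 3 (valence 4) → 1 H
  atom 8: C, bond orders sum to 3 (valence 4) → 1 H
  atom 9: C, bond orders sum to 3 (valence 4) → 1 H
  atom 10: F (halogen, monovalent) → 0 H
  atom 11: C, bond orders sum to 3 (valence 4) → 1 H
  atom 12: C, bond orders sum to 2 (valence 4) → 2 H
  atom 13: C, bond orders sum to 1 (valence 4) → 3 H
  atom 14: C, bond orders sum to 3 (valence 4) → 1 H
  atom 15: O, bond orders sum to 2 (valence 2) → 0 H
Total hydrogens: 17.

17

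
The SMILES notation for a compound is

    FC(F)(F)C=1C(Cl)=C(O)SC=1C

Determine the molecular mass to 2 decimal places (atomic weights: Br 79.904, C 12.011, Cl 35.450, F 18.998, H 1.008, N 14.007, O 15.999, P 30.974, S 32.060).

216.60 g/mol

First, the molecular formula is C6H4ClF3OS (counting implicit H from valence).
  C: 6 × 12.011 = 72.066
  Cl: 1 × 35.450 = 35.450
  F: 3 × 18.998 = 56.994
  H: 4 × 1.008 = 4.032
  O: 1 × 15.999 = 15.999
  S: 1 × 32.060 = 32.060
Sum: 6×12.011 + 1×35.450 + 3×18.998 + 4×1.008 + 1×15.999 + 1×32.060 = 216.601 → 216.60 g/mol.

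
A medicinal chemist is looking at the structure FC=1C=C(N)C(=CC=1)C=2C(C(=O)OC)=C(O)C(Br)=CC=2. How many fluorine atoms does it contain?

1

Scan the SMILES for F atoms (remember two-letter symbols like Cl and Br are single atoms).
Fluorine count: 1.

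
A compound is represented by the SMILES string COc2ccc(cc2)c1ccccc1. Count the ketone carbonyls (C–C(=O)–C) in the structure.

0

Scan the SMILES for the ketone motif — none present.
Groups that are present: 1 ether.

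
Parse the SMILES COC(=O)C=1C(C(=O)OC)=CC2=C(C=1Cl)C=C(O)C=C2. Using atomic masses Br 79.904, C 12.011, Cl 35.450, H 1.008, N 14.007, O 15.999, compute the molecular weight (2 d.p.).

First, the molecular formula is C14H11ClO5 (counting implicit H from valence).
  C: 14 × 12.011 = 168.154
  Cl: 1 × 35.450 = 35.450
  H: 11 × 1.008 = 11.088
  O: 5 × 15.999 = 79.995
Sum: 14×12.011 + 1×35.450 + 11×1.008 + 5×15.999 = 294.687 → 294.69 g/mol.

294.69 g/mol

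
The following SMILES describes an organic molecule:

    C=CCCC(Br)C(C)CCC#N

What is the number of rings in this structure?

0

In SMILES, each pair of matching ring-closure digits denotes one ring-closing bond; the number of such bonds equals the number of independent rings.
Ring-closure bonds here: 0.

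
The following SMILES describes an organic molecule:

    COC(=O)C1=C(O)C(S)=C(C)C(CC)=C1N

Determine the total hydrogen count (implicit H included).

Walk through each heavy atom and fill implicit hydrogens from standard valence (C 4, N 3, O 2, S 2, halogen 1):
  atom 1: C, bond orders sum to 1 (valence 4) → 3 H
  atom 2: O, bond orders sum to 2 (valence 2) → 0 H
  atom 3: C, bond orders sum to 4 (valence 4) → 0 H
  atom 4: O, bond orders sum to 2 (valence 2) → 0 H
  atom 5: C, bond orders sum to 4 (valence 4) → 0 H
  atom 6: C, bond orders sum to 4 (valence 4) → 0 H
  atom 7: O, bond orders sum to 1 (valence 2) → 1 H
  atom 8: C, bond orders sum to 4 (valence 4) → 0 H
  atom 9: S, bond orders sum to 1 (valence 2) → 1 H
  atom 10: C, bond orders sum to 4 (valence 4) → 0 H
  atom 11: C, bond orders sum to 1 (valence 4) → 3 H
  atom 12: C, bond orders sum to 4 (valence 4) → 0 H
  atom 13: C, bond orders sum to 2 (valence 4) → 2 H
  atom 14: C, bond orders sum to 1 (valence 4) → 3 H
  atom 15: C, bond orders sum to 4 (valence 4) → 0 H
  atom 16: N, bond orders sum to 1 (valence 3) → 2 H
Total hydrogens: 15.

15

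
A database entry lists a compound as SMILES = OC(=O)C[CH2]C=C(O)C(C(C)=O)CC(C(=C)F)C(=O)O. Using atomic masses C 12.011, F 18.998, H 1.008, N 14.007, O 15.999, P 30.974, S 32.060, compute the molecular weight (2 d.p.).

First, the molecular formula is C13H17FO6 (counting implicit H from valence).
  C: 13 × 12.011 = 156.143
  F: 1 × 18.998 = 18.998
  H: 17 × 1.008 = 17.136
  O: 6 × 15.999 = 95.994
Sum: 13×12.011 + 1×18.998 + 17×1.008 + 6×15.999 = 288.271 → 288.27 g/mol.

288.27 g/mol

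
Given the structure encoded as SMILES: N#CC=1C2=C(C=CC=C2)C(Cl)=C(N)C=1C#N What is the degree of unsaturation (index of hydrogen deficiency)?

Degree of unsaturation = (number of rings) + (number of π bonds).
Ring closures in the SMILES: 2.
π bonds: 5 double bonds (each 1 DoU), 2 triple bonds (each 2 DoU) → 9 DoU from unsaturation.
Total DoU = 2 + 9 = 11.

11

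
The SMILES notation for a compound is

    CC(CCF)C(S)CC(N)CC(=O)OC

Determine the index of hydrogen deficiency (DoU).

Degree of unsaturation = (number of rings) + (number of π bonds).
Ring closures in the SMILES: 0.
π bonds: 1 double bond (each 1 DoU) → 1 DoU from unsaturation.
Total DoU = 0 + 1 = 1.

1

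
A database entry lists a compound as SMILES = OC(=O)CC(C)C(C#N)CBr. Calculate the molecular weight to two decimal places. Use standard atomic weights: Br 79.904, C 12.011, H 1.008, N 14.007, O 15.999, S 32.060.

First, the molecular formula is C7H10BrNO2 (counting implicit H from valence).
  Br: 1 × 79.904 = 79.904
  C: 7 × 12.011 = 84.077
  H: 10 × 1.008 = 10.080
  N: 1 × 14.007 = 14.007
  O: 2 × 15.999 = 31.998
Sum: 1×79.904 + 7×12.011 + 10×1.008 + 1×14.007 + 2×15.999 = 220.066 → 220.07 g/mol.

220.07 g/mol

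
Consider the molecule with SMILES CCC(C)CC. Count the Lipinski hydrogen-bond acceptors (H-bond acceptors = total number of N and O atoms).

0

N atoms: 0; O atoms: 0.
Lipinski HBA = 0 + 0 = 0.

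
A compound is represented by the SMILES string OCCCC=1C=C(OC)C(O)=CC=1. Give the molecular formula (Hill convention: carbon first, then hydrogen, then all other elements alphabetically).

C10H14O3

Walk through each heavy atom and fill implicit hydrogens from standard valence (C 4, N 3, O 2, S 2, halogen 1):
  atom 1: O, bond orders sum to 1 (valence 2) → 1 H
  atom 2: C, bond orders sum to 2 (valence 4) → 2 H
  atom 3: C, bond orders sum to 2 (valence 4) → 2 H
  atom 4: C, bond orders sum to 2 (valence 4) → 2 H
  atom 5: C, bond orders sum to 4 (valence 4) → 0 H
  atom 6: C, bond orders sum to 3 (valence 4) → 1 H
  atom 7: C, bond orders sum to 4 (valence 4) → 0 H
  atom 8: O, bond orders sum to 2 (valence 2) → 0 H
  atom 9: C, bond orders sum to 1 (valence 4) → 3 H
  atom 10: C, bond orders sum to 4 (valence 4) → 0 H
  atom 11: O, bond orders sum to 1 (valence 2) → 1 H
  atom 12: C, bond orders sum to 3 (valence 4) → 1 H
  atom 13: C, bond orders sum to 3 (valence 4) → 1 H
Totals → C:10, H:14, O:3.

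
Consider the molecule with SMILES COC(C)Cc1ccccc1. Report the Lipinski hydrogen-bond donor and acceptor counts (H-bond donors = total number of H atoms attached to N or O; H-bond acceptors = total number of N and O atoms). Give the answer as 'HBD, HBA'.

0, 1

Donors: find every N or O and count the H atoms it carries.
  atom 2 (O): bond orders sum to 2 → 0 H
Lipinski HBD = 0.
Acceptors: N atoms = 0, O atoms = 1 → HBA = 1.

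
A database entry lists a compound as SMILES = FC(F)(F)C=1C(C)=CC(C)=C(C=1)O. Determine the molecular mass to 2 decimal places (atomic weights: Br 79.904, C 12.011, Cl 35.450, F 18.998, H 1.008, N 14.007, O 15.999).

190.16 g/mol

First, the molecular formula is C9H9F3O (counting implicit H from valence).
  C: 9 × 12.011 = 108.099
  F: 3 × 18.998 = 56.994
  H: 9 × 1.008 = 9.072
  O: 1 × 15.999 = 15.999
Sum: 9×12.011 + 3×18.998 + 9×1.008 + 1×15.999 = 190.164 → 190.16 g/mol.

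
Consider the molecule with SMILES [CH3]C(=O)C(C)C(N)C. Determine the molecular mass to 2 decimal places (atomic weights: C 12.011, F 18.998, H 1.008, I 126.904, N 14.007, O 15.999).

115.18 g/mol

First, the molecular formula is C6H13NO (counting implicit H from valence).
  C: 6 × 12.011 = 72.066
  H: 13 × 1.008 = 13.104
  N: 1 × 14.007 = 14.007
  O: 1 × 15.999 = 15.999
Sum: 6×12.011 + 13×1.008 + 1×14.007 + 1×15.999 = 115.176 → 115.18 g/mol.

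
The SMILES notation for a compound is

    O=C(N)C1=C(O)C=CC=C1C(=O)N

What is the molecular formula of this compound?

Walk through each heavy atom and fill implicit hydrogens from standard valence (C 4, N 3, O 2, S 2, halogen 1):
  atom 1: O, bond orders sum to 2 (valence 2) → 0 H
  atom 2: C, bond orders sum to 4 (valence 4) → 0 H
  atom 3: N, bond orders sum to 1 (valence 3) → 2 H
  atom 4: C, bond orders sum to 4 (valence 4) → 0 H
  atom 5: C, bond orders sum to 4 (valence 4) → 0 H
  atom 6: O, bond orders sum to 1 (valence 2) → 1 H
  atom 7: C, bond orders sum to 3 (valence 4) → 1 H
  atom 8: C, bond orders sum to 3 (valence 4) → 1 H
  atom 9: C, bond orders sum to 3 (valence 4) → 1 H
  atom 10: C, bond orders sum to 4 (valence 4) → 0 H
  atom 11: C, bond orders sum to 4 (valence 4) → 0 H
  atom 12: O, bond orders sum to 2 (valence 2) → 0 H
  atom 13: N, bond orders sum to 1 (valence 3) → 2 H
Totals → C:8, H:8, N:2, O:3.
In Hill order: C8H8N2O3.

C8H8N2O3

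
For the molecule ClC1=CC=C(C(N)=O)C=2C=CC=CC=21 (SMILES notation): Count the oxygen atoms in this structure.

1

Scan the SMILES for O atoms (remember two-letter symbols like Cl and Br are single atoms).
Oxygen count: 1.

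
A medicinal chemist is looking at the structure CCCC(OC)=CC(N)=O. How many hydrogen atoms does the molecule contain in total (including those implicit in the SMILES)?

Walk through each heavy atom and fill implicit hydrogens from standard valence (C 4, N 3, O 2, S 2, halogen 1):
  atom 1: C, bond orders sum to 1 (valence 4) → 3 H
  atom 2: C, bond orders sum to 2 (valence 4) → 2 H
  atom 3: C, bond orders sum to 2 (valence 4) → 2 H
  atom 4: C, bond orders sum to 4 (valence 4) → 0 H
  atom 5: O, bond orders sum to 2 (valence 2) → 0 H
  atom 6: C, bond orders sum to 1 (valence 4) → 3 H
  atom 7: C, bond orders sum to 3 (valence 4) → 1 H
  atom 8: C, bond orders sum to 4 (valence 4) → 0 H
  atom 9: N, bond orders sum to 1 (valence 3) → 2 H
  atom 10: O, bond orders sum to 2 (valence 2) → 0 H
Total hydrogens: 13.

13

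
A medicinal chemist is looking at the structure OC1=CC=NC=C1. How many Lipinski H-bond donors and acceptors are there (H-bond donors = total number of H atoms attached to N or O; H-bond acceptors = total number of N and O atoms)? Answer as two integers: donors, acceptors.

Donors: find every N or O and count the H atoms it carries.
  atom 1 (O): bond orders sum to 1 → 1 H
  atom 5 (N): bond orders sum to 3 → 0 H
Lipinski HBD = 1.
Acceptors: N atoms = 1, O atoms = 1 → HBA = 2.

1, 2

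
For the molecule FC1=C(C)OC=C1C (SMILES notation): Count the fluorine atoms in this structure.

1

Scan the SMILES for F atoms (remember two-letter symbols like Cl and Br are single atoms).
Fluorine count: 1.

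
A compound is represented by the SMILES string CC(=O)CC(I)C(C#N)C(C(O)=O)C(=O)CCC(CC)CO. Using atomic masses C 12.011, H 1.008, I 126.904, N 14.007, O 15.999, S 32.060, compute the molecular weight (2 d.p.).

First, the molecular formula is C15H22INO5 (counting implicit H from valence).
  C: 15 × 12.011 = 180.165
  H: 22 × 1.008 = 22.176
  I: 1 × 126.904 = 126.904
  N: 1 × 14.007 = 14.007
  O: 5 × 15.999 = 79.995
Sum: 15×12.011 + 22×1.008 + 1×126.904 + 1×14.007 + 5×15.999 = 423.247 → 423.25 g/mol.

423.25 g/mol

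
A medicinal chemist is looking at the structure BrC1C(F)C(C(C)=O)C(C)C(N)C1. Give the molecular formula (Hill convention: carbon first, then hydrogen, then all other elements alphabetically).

C9H15BrFNO

Walk through each heavy atom and fill implicit hydrogens from standard valence (C 4, N 3, O 2, S 2, halogen 1):
  atom 1: Br (halogen, monovalent) → 0 H
  atom 2: C, bond orders sum to 3 (valence 4) → 1 H
  atom 3: C, bond orders sum to 3 (valence 4) → 1 H
  atom 4: F (halogen, monovalent) → 0 H
  atom 5: C, bond orders sum to 3 (valence 4) → 1 H
  atom 6: C, bond orders sum to 4 (valence 4) → 0 H
  atom 7: C, bond orders sum to 1 (valence 4) → 3 H
  atom 8: O, bond orders sum to 2 (valence 2) → 0 H
  atom 9: C, bond orders sum to 3 (valence 4) → 1 H
  atom 10: C, bond orders sum to 1 (valence 4) → 3 H
  atom 11: C, bond orders sum to 3 (valence 4) → 1 H
  atom 12: N, bond orders sum to 1 (valence 3) → 2 H
  atom 13: C, bond orders sum to 2 (valence 4) → 2 H
Totals → C:9, H:15, Br:1, F:1, N:1, O:1.
In Hill order: C9H15BrFNO.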